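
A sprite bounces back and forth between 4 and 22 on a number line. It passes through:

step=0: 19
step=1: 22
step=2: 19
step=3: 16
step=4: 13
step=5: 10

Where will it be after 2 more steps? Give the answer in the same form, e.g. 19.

4

The value travels 3 per step and bounces off the walls at 4 and 22.
  step 6: 10 → 7
  step 7: 7 → 4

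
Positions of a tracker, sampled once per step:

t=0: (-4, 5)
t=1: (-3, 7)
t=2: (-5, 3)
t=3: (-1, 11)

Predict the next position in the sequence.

(-9, -5)

The jumps are (+1, +2), (-2, -4), (+4, +8) — a geometric progression with ratio -2.
step 4: (-1, 11) + (-8, -16) → (-9, -5)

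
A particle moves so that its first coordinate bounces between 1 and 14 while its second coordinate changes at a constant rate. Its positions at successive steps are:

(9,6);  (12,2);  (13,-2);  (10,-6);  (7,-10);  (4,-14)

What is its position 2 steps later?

The first coordinate reflects between 1 and 14, moving 3 per step.
  step 6: 4 → 1
  step 7: 1 → 4
The second coordinate changes by -4 each step: at step 7 it is -22.

(4,-22)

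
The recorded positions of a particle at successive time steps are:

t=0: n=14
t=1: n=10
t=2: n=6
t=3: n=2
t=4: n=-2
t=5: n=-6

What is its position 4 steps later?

n=-22

Each step adds -4 to the position.
step 6: -6 − 4 → n=-10
step 7: -10 − 4 → n=-14
step 8: -14 − 4 → n=-18
step 9: -18 − 4 → n=-22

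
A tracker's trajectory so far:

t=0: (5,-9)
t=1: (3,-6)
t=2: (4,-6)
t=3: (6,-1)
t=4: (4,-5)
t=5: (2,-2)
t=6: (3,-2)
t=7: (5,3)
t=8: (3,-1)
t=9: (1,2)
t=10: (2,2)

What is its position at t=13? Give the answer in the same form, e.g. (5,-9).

Differencing gives (-2,+3), (+1,+0), (+2,+5), (-2,-4), (-2,+3), (+1,+0), (+2,+5), (-2,-4), (-2,+3), (+1,+0). This is the pattern (-2,+3), (+1,+0), (+2,+5), (-2,-4) repeated.
step 11: apply (+2,+5) → (4,7)
step 12: apply (-2,-4) → (2,3)
step 13: apply (-2,+3) → (0,6)

(0,6)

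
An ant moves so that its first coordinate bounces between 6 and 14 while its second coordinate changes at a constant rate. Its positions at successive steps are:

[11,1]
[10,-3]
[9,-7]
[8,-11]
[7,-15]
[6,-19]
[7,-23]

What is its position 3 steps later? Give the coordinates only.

[10,-35]

The first coordinate travels 1 per step and bounces off the walls at 6 and 14.
  step 7: 7 → 8
  step 8: 8 → 9
  step 9: 9 → 10
The second coordinate changes by -4 each step: at step 9 it is -35.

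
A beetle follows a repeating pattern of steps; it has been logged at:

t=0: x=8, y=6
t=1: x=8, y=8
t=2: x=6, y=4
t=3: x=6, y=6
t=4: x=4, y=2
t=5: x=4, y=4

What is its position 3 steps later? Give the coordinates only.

x=0, y=-2

Step-to-step displacements: (+0, +2), (-2, -4), (+0, +2), (-2, -4), (+0, +2) — a repeating cycle of length 2.
step 6: apply (-2, -4) → x=2, y=0
step 7: apply (+0, +2) → x=2, y=2
step 8: apply (-2, -4) → x=0, y=-2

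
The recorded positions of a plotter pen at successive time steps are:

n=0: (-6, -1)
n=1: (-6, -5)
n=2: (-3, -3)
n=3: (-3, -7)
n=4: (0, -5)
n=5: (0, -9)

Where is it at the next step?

Step-to-step displacements: (+0, -4), (+3, +2), (+0, -4), (+3, +2), (+0, -4) — a repeating cycle of length 2.
step 6: apply (+3, +2) → (3, -7)

(3, -7)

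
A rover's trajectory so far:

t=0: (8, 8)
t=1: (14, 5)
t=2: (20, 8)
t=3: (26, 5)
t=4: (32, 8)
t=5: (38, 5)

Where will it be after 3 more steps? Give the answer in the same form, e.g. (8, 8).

First: linear, +6 per step → 56 at step 8.
Second: cycles through 8, 5 every 2 steps. Step 8 lands at position 0 of the cycle → 8.

(56, 8)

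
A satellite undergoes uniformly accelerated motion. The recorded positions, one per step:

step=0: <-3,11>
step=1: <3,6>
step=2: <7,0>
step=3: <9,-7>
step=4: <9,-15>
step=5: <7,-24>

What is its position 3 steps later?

Taking differences between consecutive positions: <+6,-5>, <+4,-6>, <+2,-7>, <+0,-8>, <-2,-9>. These grow by <-2,-1> each step.
step 6: <7,-24> + <-4,-10> → <3,-34>
step 7: <3,-34> + <-6,-11> → <-3,-45>
step 8: <-3,-45> + <-8,-12> → <-11,-57>

<-11,-57>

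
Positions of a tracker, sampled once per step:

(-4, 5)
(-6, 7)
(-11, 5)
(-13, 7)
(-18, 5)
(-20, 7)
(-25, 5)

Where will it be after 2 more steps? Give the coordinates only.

(-32, 5)

Differencing gives (-2, +2), (-5, -2), (-2, +2), (-5, -2), (-2, +2), (-5, -2). This is the pattern (-2, +2), (-5, -2) repeated.
step 7: apply (-2, +2) → (-27, 7)
step 8: apply (-5, -2) → (-32, 5)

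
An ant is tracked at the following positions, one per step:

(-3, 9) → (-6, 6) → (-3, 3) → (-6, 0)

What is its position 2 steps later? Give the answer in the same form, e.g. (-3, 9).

(-6, -6)

The first coordinate repeats the cycle [-3, -6] with period 2; step 5 mod 2 = 1, giving -6.
The second coordinate changes by -3 each step, so at step 5 it is 9 + 5·(-3) = -6.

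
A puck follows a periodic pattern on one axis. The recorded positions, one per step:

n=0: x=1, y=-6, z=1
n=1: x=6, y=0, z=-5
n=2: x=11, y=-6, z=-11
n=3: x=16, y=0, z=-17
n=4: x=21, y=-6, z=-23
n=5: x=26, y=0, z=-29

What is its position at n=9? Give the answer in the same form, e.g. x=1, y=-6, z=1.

x=46, y=0, z=-53

The x coordinate changes by +5 each step, so at step 9 it is 1 + 9·(5) = 46.
The y coordinate repeats the cycle [-6, 0] with period 2; step 9 mod 2 = 1, giving 0.
The z coordinate changes by -6 each step, so at step 9 it is 1 + 9·(-6) = -53.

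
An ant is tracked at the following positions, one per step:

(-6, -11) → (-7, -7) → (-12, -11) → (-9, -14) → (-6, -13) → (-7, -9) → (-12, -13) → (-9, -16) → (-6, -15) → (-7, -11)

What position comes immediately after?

(-12, -15)

The moves between consecutive positions are (-1, +4), (-5, -4), (+3, -3), (+3, +1), (-1, +4), (-5, -4), (+3, -3), (+3, +1), (-1, +4); they repeat the 4-cycle [(-1, +4), (-5, -4), (+3, -3), (+3, +1)].
step 10: apply (-5, -4) → (-12, -15)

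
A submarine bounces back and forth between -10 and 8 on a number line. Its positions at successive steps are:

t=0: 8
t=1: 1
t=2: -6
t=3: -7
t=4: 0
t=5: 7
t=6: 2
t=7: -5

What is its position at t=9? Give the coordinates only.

The value reflects between -10 and 8, moving 7 per step.
  step 8: -5 → -8
  step 9: -8 → -1

-1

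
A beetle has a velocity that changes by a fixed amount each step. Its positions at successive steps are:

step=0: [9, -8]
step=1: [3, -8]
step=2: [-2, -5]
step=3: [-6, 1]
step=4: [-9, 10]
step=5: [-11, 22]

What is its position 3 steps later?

[-11, 76]

Taking differences between consecutive positions: [-6, +0], [-5, +3], [-4, +6], [-3, +9], [-2, +12]. These grow by [+1, +3] each step.
step 6: [-11, 22] + [-1, +15] → [-12, 37]
step 7: [-12, 37] + [+0, +18] → [-12, 55]
step 8: [-12, 55] + [+1, +21] → [-11, 76]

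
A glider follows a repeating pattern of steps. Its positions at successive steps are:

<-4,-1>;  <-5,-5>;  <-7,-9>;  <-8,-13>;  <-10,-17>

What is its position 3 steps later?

Differencing gives <-1,-4>, <-2,-4>, <-1,-4>, <-2,-4>. This is the pattern <-1,-4>, <-2,-4> repeated.
step 5: apply <-1,-4> → <-11,-21>
step 6: apply <-2,-4> → <-13,-25>
step 7: apply <-1,-4> → <-14,-29>

<-14,-29>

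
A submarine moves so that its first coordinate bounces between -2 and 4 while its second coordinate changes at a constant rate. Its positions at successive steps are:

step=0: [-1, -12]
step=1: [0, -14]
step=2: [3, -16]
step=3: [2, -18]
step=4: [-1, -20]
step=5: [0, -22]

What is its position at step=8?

The first coordinate travels 3 per step and bounces off the walls at -2 and 4.
  step 6: 0 → 3
  step 7: 3 → 2
  step 8: 2 → -1
The second coordinate changes by -2 each step: at step 8 it is -28.

[-1, -28]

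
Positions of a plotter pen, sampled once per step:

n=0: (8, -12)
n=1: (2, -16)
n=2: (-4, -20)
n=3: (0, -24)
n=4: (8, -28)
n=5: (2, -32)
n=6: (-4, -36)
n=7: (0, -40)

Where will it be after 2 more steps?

The first coordinate repeats the cycle [8, 2, -4, 0] with period 4; step 9 mod 4 = 1, giving 2.
The second coordinate changes by -4 each step, so at step 9 it is -12 + 9·(-4) = -48.

(2, -48)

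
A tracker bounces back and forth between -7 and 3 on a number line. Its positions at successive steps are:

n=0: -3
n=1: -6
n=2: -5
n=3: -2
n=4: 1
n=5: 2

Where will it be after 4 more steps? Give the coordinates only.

-4

The value travels 3 per step and bounces off the walls at -7 and 3.
  step 6: 2 → -1
  step 7: -1 → -4
  step 8: -4 → -7
  step 9: -7 → -4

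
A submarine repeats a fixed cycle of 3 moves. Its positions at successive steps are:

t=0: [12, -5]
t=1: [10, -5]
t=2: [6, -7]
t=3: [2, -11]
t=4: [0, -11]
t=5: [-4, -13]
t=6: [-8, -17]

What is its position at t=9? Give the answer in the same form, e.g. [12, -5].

Differencing gives [-2, +0], [-4, -2], [-4, -4], [-2, +0], [-4, -2], [-4, -4]. This is the pattern [-2, +0], [-4, -2], [-4, -4] repeated.
step 7: apply [-2, +0] → [-10, -17]
step 8: apply [-4, -2] → [-14, -19]
step 9: apply [-4, -4] → [-18, -23]

[-18, -23]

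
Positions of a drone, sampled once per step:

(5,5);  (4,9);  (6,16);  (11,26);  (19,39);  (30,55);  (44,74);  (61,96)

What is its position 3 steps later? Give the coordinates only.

(130,180)

Successive displacements: (-1,+4), (+2,+7), (+5,+10), (+8,+13), (+11,+16), (+14,+19), (+17,+22) — each changes by (+3,+3).
step 8: (61,96) + (+20,+25) → (81,121)
step 9: (81,121) + (+23,+28) → (104,149)
step 10: (104,149) + (+26,+31) → (130,180)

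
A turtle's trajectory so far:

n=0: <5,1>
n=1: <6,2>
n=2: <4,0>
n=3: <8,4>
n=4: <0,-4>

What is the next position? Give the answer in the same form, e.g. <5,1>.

Consecutive displacements <+1,+1>, <-2,-2>, <+4,+4>, <-8,-8> scale by a factor of -2 each step.
step 5: <0,-4> + <+16,+16> → <16,12>

<16,12>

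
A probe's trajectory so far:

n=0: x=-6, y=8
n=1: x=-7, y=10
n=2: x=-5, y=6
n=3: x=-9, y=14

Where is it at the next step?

The jumps are (-1,+2), (+2,-4), (-4,+8) — a geometric progression with ratio -2.
step 4: x=-9, y=14 + (+8,-16) → x=-1, y=-2

x=-1, y=-2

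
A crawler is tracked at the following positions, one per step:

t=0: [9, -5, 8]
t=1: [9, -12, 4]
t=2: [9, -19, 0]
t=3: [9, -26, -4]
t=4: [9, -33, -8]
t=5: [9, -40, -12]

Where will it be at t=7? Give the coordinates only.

[9, -54, -20]

The position changes by [+0, -7, -4] every step.
step 6: [9, -40, -12] + [+0, -7, -4] → [9, -47, -16]
step 7: [9, -47, -16] + [+0, -7, -4] → [9, -54, -20]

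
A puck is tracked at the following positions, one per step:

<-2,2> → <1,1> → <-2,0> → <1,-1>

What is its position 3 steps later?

The first coordinate repeats the cycle [-2, 1] with period 2; step 6 mod 2 = 0, giving -2.
The second coordinate changes by -1 each step, so at step 6 it is 2 + 6·(-1) = -4.

<-2,-4>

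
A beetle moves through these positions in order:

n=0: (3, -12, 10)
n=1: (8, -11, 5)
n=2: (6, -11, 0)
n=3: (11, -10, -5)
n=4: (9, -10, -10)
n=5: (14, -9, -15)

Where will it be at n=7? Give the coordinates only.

(17, -8, -25)

The moves between consecutive positions are (+5, +1, -5), (-2, +0, -5), (+5, +1, -5), (-2, +0, -5), (+5, +1, -5); they repeat the 2-cycle [(+5, +1, -5), (-2, +0, -5)].
step 6: apply (-2, +0, -5) → (12, -9, -20)
step 7: apply (+5, +1, -5) → (17, -8, -25)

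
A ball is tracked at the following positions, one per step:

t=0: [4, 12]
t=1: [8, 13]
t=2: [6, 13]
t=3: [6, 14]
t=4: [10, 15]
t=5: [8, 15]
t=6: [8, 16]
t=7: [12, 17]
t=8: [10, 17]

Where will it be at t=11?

[12, 19]

The moves between consecutive positions are [+4, +1], [-2, +0], [+0, +1], [+4, +1], [-2, +0], [+0, +1], [+4, +1], [-2, +0]; they repeat the 3-cycle [[+4, +1], [-2, +0], [+0, +1]].
step 9: apply [+0, +1] → [10, 18]
step 10: apply [+4, +1] → [14, 19]
step 11: apply [-2, +0] → [12, 19]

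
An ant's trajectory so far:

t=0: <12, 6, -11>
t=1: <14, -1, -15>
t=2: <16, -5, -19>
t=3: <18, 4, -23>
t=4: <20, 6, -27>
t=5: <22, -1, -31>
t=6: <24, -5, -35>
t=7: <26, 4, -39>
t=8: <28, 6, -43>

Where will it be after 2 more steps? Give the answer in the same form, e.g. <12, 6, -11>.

First: linear, +2 per step → 32 at step 10.
Second: cycles through 6, -1, -5, 4 every 4 steps. Step 10 lands at position 2 of the cycle → -5.
Third: linear, -4 per step → -51 at step 10.

<32, -5, -51>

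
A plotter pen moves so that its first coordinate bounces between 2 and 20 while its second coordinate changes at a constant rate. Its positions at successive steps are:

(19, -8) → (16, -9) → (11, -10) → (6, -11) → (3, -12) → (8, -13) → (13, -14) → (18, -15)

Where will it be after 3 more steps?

(7, -18)

The first coordinate travels 5 per step and bounces off the walls at 2 and 20.
  step 8: 18 → 17
  step 9: 17 → 12
  step 10: 12 → 7
The second coordinate changes by -1 each step: at step 10 it is -18.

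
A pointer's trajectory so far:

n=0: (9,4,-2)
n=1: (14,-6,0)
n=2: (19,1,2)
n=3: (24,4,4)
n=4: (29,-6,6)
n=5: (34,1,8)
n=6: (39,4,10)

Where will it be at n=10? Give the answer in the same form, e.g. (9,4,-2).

(59,-6,18)

The first coordinate changes by +5 each step, so at step 10 it is 9 + 10·(5) = 59.
The second coordinate repeats the cycle [4, -6, 1] with period 3; step 10 mod 3 = 1, giving -6.
The third coordinate changes by +2 each step, so at step 10 it is -2 + 10·(2) = 18.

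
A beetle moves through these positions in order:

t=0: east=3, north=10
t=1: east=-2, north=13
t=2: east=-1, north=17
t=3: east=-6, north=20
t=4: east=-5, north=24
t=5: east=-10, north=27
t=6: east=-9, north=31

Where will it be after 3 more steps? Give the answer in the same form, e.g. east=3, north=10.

east=-18, north=41

Step-to-step displacements: (-5, +3), (+1, +4), (-5, +3), (+1, +4), (-5, +3), (+1, +4) — a repeating cycle of length 2.
step 7: apply (-5, +3) → east=-14, north=34
step 8: apply (+1, +4) → east=-13, north=38
step 9: apply (-5, +3) → east=-18, north=41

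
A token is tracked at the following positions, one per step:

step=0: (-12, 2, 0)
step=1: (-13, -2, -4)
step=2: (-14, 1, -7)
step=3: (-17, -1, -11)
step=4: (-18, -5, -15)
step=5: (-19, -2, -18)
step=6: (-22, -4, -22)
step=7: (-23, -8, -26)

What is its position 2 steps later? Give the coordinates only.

Step-to-step displacements: (-1, -4, -4), (-1, +3, -3), (-3, -2, -4), (-1, -4, -4), (-1, +3, -3), (-3, -2, -4), (-1, -4, -4) — a repeating cycle of length 3.
step 8: apply (-1, +3, -3) → (-24, -5, -29)
step 9: apply (-3, -2, -4) → (-27, -7, -33)

(-27, -7, -33)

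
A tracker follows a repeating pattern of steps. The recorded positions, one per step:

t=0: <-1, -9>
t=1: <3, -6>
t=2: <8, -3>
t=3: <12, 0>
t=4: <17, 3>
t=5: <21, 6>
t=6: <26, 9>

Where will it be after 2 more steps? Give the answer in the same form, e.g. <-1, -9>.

Differencing gives <+4, +3>, <+5, +3>, <+4, +3>, <+5, +3>, <+4, +3>, <+5, +3>. This is the pattern <+4, +3>, <+5, +3> repeated.
step 7: apply <+4, +3> → <30, 12>
step 8: apply <+5, +3> → <35, 15>

<35, 15>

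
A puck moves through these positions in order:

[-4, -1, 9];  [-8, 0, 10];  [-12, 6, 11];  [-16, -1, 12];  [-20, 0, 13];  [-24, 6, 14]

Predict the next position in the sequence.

First: linear, -4 per step → -28 at step 6.
Second: cycles through -1, 0, 6 every 3 steps. Step 6 lands at position 0 of the cycle → -1.
Third: linear, +1 per step → 15 at step 6.

[-28, -1, 15]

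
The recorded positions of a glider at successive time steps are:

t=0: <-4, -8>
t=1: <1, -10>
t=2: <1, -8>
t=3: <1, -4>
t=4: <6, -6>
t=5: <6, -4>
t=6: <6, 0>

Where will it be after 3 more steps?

<11, 4>

Differencing gives <+5, -2>, <+0, +2>, <+0, +4>, <+5, -2>, <+0, +2>, <+0, +4>. This is the pattern <+5, -2>, <+0, +2>, <+0, +4> repeated.
step 7: apply <+5, -2> → <11, -2>
step 8: apply <+0, +2> → <11, 0>
step 9: apply <+0, +4> → <11, 4>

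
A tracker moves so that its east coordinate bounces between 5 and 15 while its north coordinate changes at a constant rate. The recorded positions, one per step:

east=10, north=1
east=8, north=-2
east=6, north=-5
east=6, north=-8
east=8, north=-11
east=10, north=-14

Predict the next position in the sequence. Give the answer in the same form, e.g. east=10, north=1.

east=12, north=-17

The east coordinate travels 2 per step and bounces off the walls at 5 and 15.
  step 6: 10 → 12
The north coordinate changes by -3 each step: at step 6 it is -17.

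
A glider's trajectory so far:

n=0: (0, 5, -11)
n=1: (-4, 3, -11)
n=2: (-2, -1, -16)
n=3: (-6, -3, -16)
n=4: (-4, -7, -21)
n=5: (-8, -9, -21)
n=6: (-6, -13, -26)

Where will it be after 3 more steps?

Differencing gives (-4, -2, +0), (+2, -4, -5), (-4, -2, +0), (+2, -4, -5), (-4, -2, +0), (+2, -4, -5). This is the pattern (-4, -2, +0), (+2, -4, -5) repeated.
step 7: apply (-4, -2, +0) → (-10, -15, -26)
step 8: apply (+2, -4, -5) → (-8, -19, -31)
step 9: apply (-4, -2, +0) → (-12, -21, -31)

(-12, -21, -31)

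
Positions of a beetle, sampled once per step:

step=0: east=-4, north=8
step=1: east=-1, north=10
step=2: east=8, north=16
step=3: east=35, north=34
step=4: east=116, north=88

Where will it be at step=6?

east=1088, north=736

The jumps are (+3, +2), (+9, +6), (+27, +18), (+81, +54) — a geometric progression with ratio 3.
step 5: east=116, north=88 + (+243, +162) → east=359, north=250
step 6: east=359, north=250 + (+729, +486) → east=1088, north=736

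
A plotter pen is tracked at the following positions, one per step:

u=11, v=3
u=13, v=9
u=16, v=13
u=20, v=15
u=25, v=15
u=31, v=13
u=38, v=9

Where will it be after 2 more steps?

Taking differences between consecutive positions: (+2,+6), (+3,+4), (+4,+2), (+5,+0), (+6,-2), (+7,-4). These grow by (+1,-2) each step.
step 7: u=38, v=9 + (+8,-6) → u=46, v=3
step 8: u=46, v=3 + (+9,-8) → u=55, v=-5

u=55, v=-5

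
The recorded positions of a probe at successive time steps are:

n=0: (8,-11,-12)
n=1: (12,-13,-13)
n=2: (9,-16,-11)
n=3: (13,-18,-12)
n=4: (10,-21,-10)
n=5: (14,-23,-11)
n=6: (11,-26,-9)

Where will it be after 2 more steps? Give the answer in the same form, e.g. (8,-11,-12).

Differencing gives (+4,-2,-1), (-3,-3,+2), (+4,-2,-1), (-3,-3,+2), (+4,-2,-1), (-3,-3,+2). This is the pattern (+4,-2,-1), (-3,-3,+2) repeated.
step 7: apply (+4,-2,-1) → (15,-28,-10)
step 8: apply (-3,-3,+2) → (12,-31,-8)

(12,-31,-8)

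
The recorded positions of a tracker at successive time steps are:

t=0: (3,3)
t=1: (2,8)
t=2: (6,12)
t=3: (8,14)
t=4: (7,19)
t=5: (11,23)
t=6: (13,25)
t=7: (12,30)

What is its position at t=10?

The moves between consecutive positions are (-1,+5), (+4,+4), (+2,+2), (-1,+5), (+4,+4), (+2,+2), (-1,+5); they repeat the 3-cycle [(-1,+5), (+4,+4), (+2,+2)].
step 8: apply (+4,+4) → (16,34)
step 9: apply (+2,+2) → (18,36)
step 10: apply (-1,+5) → (17,41)

(17,41)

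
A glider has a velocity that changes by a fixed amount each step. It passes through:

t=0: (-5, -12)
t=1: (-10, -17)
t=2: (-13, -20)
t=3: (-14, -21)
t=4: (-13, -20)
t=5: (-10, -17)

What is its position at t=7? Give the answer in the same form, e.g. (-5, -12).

(2, -5)

Successive displacements: (-5, -5), (-3, -3), (-1, -1), (+1, +1), (+3, +3) — each changes by (+2, +2).
step 6: (-10, -17) + (+5, +5) → (-5, -12)
step 7: (-5, -12) + (+7, +7) → (2, -5)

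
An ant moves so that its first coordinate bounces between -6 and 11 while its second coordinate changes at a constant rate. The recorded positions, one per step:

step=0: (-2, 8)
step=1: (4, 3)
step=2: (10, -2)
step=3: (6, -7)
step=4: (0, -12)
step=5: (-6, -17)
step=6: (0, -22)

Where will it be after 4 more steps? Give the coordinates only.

The first coordinate travels 6 per step and bounces off the walls at -6 and 11.
  step 7: 0 → 6
  step 8: 6 → 10
  step 9: 10 → 4
  step 10: 4 → -2
The second coordinate changes by -5 each step: at step 10 it is -42.

(-2, -42)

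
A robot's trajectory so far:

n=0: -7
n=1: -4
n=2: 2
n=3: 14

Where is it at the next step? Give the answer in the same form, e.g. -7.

Step-to-step displacements: +3, +6, +12; each is 2× the previous.
step 4: 14 + 24 → 38

38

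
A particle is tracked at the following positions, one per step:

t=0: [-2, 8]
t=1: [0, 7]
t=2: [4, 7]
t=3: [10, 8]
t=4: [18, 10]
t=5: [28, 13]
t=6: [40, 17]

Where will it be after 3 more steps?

[88, 35]

Successive displacements: [+2, -1], [+4, +0], [+6, +1], [+8, +2], [+10, +3], [+12, +4] — each changes by [+2, +1].
step 7: [40, 17] + [+14, +5] → [54, 22]
step 8: [54, 22] + [+16, +6] → [70, 28]
step 9: [70, 28] + [+18, +7] → [88, 35]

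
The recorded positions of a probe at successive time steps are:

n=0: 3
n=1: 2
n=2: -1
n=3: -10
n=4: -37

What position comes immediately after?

Consecutive displacements -1, -3, -9, -27 scale by a factor of 3 each step.
step 5: -37 − 81 → -118

-118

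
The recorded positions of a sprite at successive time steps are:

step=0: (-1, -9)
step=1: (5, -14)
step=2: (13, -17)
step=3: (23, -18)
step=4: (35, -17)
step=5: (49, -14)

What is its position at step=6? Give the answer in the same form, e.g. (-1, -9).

(65, -9)

First differences are (+6, -5), (+8, -3), (+10, -1), (+12, +1), (+14, +3); their common second difference is (+2, +2) (constant acceleration).
step 6: (49, -14) + (+16, +5) → (65, -9)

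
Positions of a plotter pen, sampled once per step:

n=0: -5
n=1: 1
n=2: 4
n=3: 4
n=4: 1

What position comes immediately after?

Successive displacements: +6, +3, +0, -3 — each changes by -3.
step 5: 1 − 6 → -5

-5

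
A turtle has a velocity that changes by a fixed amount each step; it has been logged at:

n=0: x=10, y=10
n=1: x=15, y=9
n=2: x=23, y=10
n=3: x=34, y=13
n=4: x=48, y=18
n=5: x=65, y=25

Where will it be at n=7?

Taking differences between consecutive positions: (+5,-1), (+8,+1), (+11,+3), (+14,+5), (+17,+7). These grow by (+3,+2) each step.
step 6: x=65, y=25 + (+20,+9) → x=85, y=34
step 7: x=85, y=34 + (+23,+11) → x=108, y=45

x=108, y=45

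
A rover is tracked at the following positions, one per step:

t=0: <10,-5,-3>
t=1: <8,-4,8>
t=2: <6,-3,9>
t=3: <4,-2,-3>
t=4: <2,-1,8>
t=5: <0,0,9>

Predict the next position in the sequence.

First: linear, -2 per step → -2 at step 6.
Second: linear, +1 per step → 1 at step 6.
Third: cycles through -3, 8, 9 every 3 steps. Step 6 lands at position 0 of the cycle → -3.

<-2,1,-3>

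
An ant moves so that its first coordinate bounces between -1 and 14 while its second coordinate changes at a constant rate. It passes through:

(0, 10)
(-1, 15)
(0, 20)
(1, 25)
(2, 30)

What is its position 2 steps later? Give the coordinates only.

The first coordinate reflects between -1 and 14, moving 1 per step.
  step 5: 2 → 3
  step 6: 3 → 4
The second coordinate changes by +5 each step: at step 6 it is 40.

(4, 40)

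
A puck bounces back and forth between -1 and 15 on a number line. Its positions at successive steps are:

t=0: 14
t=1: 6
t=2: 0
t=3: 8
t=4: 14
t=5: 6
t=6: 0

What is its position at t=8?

14

The value travels 8 per step and bounces off the walls at -1 and 15.
  step 7: 0 → 8
  step 8: 8 → 14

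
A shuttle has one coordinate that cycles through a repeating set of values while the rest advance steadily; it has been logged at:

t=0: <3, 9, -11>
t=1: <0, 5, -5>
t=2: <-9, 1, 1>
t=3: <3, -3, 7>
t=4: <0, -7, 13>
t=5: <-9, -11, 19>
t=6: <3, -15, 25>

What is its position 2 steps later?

<-9, -23, 37>

The first coordinate repeats the cycle [3, 0, -9] with period 3; step 8 mod 3 = 2, giving -9.
The second coordinate changes by -4 each step, so at step 8 it is 9 + 8·(-4) = -23.
The third coordinate changes by +6 each step, so at step 8 it is -11 + 8·(6) = 37.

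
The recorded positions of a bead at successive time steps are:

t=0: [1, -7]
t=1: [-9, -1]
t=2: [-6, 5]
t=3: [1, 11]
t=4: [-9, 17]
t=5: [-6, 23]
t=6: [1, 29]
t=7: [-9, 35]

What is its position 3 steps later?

[-9, 53]

The first coordinate repeats the cycle [1, -9, -6] with period 3; step 10 mod 3 = 1, giving -9.
The second coordinate changes by +6 each step, so at step 10 it is -7 + 10·(6) = 53.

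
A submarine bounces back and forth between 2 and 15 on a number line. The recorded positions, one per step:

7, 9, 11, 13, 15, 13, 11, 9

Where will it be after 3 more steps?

The value reflects between 2 and 15, moving 2 per step.
  step 8: 9 → 7
  step 9: 7 → 5
  step 10: 5 → 3

3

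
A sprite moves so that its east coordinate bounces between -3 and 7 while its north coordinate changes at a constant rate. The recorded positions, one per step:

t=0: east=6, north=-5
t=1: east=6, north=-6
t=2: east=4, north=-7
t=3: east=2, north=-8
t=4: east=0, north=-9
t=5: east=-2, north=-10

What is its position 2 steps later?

east=0, north=-12

The east coordinate reflects between -3 and 7, moving 2 per step.
  step 6: -2 → -2
  step 7: -2 → 0
The north coordinate changes by -1 each step: at step 7 it is -12.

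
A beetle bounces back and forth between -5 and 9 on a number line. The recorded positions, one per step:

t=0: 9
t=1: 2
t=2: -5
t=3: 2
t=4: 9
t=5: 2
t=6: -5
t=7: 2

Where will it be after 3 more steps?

The value reflects between -5 and 9, moving 7 per step.
  step 8: 2 → 9
  step 9: 9 → 2
  step 10: 2 → -5

-5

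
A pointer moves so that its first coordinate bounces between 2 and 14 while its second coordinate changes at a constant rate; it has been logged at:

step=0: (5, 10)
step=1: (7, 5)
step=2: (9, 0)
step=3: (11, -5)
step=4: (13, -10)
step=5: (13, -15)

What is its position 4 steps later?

The first coordinate travels 2 per step and bounces off the walls at 2 and 14.
  step 6: 13 → 11
  step 7: 11 → 9
  step 8: 9 → 7
  step 9: 7 → 5
The second coordinate changes by -5 each step: at step 9 it is -35.

(5, -35)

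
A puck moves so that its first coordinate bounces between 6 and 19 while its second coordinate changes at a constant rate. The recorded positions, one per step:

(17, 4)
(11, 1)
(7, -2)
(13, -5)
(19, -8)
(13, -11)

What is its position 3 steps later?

(17, -20)

The first coordinate reflects between 6 and 19, moving 6 per step.
  step 6: 13 → 7
  step 7: 7 → 11
  step 8: 11 → 17
The second coordinate changes by -3 each step: at step 8 it is -20.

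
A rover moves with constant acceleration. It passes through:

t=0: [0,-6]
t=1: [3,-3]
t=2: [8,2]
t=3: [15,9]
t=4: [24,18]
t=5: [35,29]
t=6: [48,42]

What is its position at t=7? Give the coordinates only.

[63,57]

First differences are [+3,+3], [+5,+5], [+7,+7], [+9,+9], [+11,+11], [+13,+13]; their common second difference is [+2,+2] (constant acceleration).
step 7: [48,42] + [+15,+15] → [63,57]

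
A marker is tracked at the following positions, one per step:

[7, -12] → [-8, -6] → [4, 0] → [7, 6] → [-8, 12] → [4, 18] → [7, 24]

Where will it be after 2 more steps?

[4, 36]

First: cycles through 7, -8, 4 every 3 steps. Step 8 lands at position 2 of the cycle → 4.
Second: linear, +6 per step → 36 at step 8.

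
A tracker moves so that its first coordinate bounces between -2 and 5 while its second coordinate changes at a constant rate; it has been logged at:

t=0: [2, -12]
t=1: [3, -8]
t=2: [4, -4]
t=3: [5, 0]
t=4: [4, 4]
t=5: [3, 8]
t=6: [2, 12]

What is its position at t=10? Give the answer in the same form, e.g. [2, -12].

The first coordinate reflects between -2 and 5, moving 1 per step.
  step 7: 2 → 1
  step 8: 1 → 0
  step 9: 0 → -1
  step 10: -1 → -2
The second coordinate changes by +4 each step: at step 10 it is 28.

[-2, 28]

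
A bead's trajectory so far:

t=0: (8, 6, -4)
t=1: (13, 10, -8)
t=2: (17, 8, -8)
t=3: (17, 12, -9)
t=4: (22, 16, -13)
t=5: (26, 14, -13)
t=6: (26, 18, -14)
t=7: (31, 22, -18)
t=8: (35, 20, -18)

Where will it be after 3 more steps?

(44, 26, -23)

The moves between consecutive positions are (+5, +4, -4), (+4, -2, +0), (+0, +4, -1), (+5, +4, -4), (+4, -2, +0), (+0, +4, -1), (+5, +4, -4), (+4, -2, +0); they repeat the 3-cycle [(+5, +4, -4), (+4, -2, +0), (+0, +4, -1)].
step 9: apply (+0, +4, -1) → (35, 24, -19)
step 10: apply (+5, +4, -4) → (40, 28, -23)
step 11: apply (+4, -2, +0) → (44, 26, -23)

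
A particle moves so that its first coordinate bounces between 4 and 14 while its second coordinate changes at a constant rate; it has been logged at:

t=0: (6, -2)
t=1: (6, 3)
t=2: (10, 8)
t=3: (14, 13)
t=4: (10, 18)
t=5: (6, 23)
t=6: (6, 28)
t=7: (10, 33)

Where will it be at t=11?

(6, 53)

The first coordinate reflects between 4 and 14, moving 4 per step.
  step 8: 10 → 14
  step 9: 14 → 10
  step 10: 10 → 6
  step 11: 6 → 6
The second coordinate changes by +5 each step: at step 11 it is 53.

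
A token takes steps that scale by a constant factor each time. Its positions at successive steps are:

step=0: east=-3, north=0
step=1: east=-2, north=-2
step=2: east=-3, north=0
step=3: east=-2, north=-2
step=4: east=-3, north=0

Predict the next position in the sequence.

The jumps are (+1,-2), (-1,+2), (+1,-2), (-1,+2) — a geometric progression with ratio -1.
step 5: east=-3, north=0 + (+1,-2) → east=-2, north=-2

east=-2, north=-2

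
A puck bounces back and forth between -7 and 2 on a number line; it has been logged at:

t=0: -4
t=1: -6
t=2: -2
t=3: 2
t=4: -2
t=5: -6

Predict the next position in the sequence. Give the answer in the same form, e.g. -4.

-4

The value travels 4 per step and bounces off the walls at -7 and 2.
  step 6: -6 → -4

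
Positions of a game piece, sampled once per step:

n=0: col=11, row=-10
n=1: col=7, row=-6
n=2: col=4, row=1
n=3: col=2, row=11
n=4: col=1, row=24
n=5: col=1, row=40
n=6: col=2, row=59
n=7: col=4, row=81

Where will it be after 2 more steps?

col=11, row=134

Taking differences between consecutive positions: (-4, +4), (-3, +7), (-2, +10), (-1, +13), (+0, +16), (+1, +19), (+2, +22). These grow by (+1, +3) each step.
step 8: col=4, row=81 + (+3, +25) → col=7, row=106
step 9: col=7, row=106 + (+4, +28) → col=11, row=134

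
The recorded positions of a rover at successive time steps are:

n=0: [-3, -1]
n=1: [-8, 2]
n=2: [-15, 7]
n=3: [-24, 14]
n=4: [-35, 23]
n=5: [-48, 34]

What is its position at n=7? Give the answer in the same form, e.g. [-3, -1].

First differences are [-5, +3], [-7, +5], [-9, +7], [-11, +9], [-13, +11]; their common second difference is [-2, +2] (constant acceleration).
step 6: [-48, 34] + [-15, +13] → [-63, 47]
step 7: [-63, 47] + [-17, +15] → [-80, 62]

[-80, 62]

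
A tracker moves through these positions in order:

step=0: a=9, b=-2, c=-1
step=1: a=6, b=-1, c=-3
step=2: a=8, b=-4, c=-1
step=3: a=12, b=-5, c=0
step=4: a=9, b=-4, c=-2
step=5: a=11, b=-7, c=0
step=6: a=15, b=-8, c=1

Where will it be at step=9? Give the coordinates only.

a=18, b=-11, c=2

Differencing gives (-3, +1, -2), (+2, -3, +2), (+4, -1, +1), (-3, +1, -2), (+2, -3, +2), (+4, -1, +1). This is the pattern (-3, +1, -2), (+2, -3, +2), (+4, -1, +1) repeated.
step 7: apply (-3, +1, -2) → a=12, b=-7, c=-1
step 8: apply (+2, -3, +2) → a=14, b=-10, c=1
step 9: apply (+4, -1, +1) → a=18, b=-11, c=2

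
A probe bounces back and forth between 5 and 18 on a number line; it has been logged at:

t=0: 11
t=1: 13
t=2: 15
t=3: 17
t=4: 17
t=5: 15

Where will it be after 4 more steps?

7

The value reflects between 5 and 18, moving 2 per step.
  step 6: 15 → 13
  step 7: 13 → 11
  step 8: 11 → 9
  step 9: 9 → 7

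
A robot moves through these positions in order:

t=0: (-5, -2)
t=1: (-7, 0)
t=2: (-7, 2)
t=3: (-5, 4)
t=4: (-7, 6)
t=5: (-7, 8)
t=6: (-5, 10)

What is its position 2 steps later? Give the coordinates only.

The first coordinate repeats the cycle [-5, -7, -7] with period 3; step 8 mod 3 = 2, giving -7.
The second coordinate changes by +2 each step, so at step 8 it is -2 + 8·(2) = 14.

(-7, 14)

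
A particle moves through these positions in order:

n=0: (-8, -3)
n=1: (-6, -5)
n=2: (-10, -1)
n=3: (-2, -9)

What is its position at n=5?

Consecutive displacements (+2, -2), (-4, +4), (+8, -8) scale by a factor of -2 each step.
step 4: (-2, -9) + (-16, +16) → (-18, 7)
step 5: (-18, 7) + (+32, -32) → (14, -25)

(14, -25)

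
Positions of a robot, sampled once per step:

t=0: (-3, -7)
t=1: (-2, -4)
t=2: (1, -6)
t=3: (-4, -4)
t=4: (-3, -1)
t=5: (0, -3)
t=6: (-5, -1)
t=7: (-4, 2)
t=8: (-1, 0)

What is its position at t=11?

(-2, 3)

Step-to-step displacements: (+1, +3), (+3, -2), (-5, +2), (+1, +3), (+3, -2), (-5, +2), (+1, +3), (+3, -2) — a repeating cycle of length 3.
step 9: apply (-5, +2) → (-6, 2)
step 10: apply (+1, +3) → (-5, 5)
step 11: apply (+3, -2) → (-2, 3)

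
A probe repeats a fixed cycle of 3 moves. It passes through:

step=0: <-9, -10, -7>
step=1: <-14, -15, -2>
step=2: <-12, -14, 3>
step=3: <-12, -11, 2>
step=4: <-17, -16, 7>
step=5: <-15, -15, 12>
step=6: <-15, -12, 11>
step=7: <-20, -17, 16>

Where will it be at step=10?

<-23, -18, 25>

Step-to-step displacements: <-5, -5, +5>, <+2, +1, +5>, <+0, +3, -1>, <-5, -5, +5>, <+2, +1, +5>, <+0, +3, -1>, <-5, -5, +5> — a repeating cycle of length 3.
step 8: apply <+2, +1, +5> → <-18, -16, 21>
step 9: apply <+0, +3, -1> → <-18, -13, 20>
step 10: apply <-5, -5, +5> → <-23, -18, 25>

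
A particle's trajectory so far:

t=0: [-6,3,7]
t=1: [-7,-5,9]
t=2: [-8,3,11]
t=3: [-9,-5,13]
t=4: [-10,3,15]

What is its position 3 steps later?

[-13,-5,21]

The first coordinate changes by -1 each step, so at step 7 it is -6 + 7·(-1) = -13.
The second coordinate repeats the cycle [3, -5] with period 2; step 7 mod 2 = 1, giving -5.
The third coordinate changes by +2 each step, so at step 7 it is 7 + 7·(2) = 21.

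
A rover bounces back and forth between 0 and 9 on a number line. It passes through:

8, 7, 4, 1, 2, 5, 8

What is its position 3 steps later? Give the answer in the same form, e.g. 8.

1

The value reflects between 0 and 9, moving 3 per step.
  step 7: 8 → 7
  step 8: 7 → 4
  step 9: 4 → 1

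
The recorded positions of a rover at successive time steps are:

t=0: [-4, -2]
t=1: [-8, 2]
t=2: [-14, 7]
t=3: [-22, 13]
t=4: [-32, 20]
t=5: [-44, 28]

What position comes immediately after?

Successive displacements: [-4, +4], [-6, +5], [-8, +6], [-10, +7], [-12, +8] — each changes by [-2, +1].
step 6: [-44, 28] + [-14, +9] → [-58, 37]

[-58, 37]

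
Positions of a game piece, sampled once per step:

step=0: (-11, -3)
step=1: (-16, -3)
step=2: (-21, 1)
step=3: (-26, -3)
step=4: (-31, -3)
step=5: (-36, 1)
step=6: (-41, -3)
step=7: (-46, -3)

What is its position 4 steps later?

(-66, 1)

First: linear, -5 per step → -66 at step 11.
Second: cycles through -3, -3, 1 every 3 steps. Step 11 lands at position 2 of the cycle → 1.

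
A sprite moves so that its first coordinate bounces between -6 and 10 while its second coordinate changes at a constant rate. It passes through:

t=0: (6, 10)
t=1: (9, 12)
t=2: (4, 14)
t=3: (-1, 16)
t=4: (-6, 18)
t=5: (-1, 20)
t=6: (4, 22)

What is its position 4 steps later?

(-4, 30)

The first coordinate reflects between -6 and 10, moving 5 per step.
  step 7: 4 → 9
  step 8: 9 → 6
  step 9: 6 → 1
  step 10: 1 → -4
The second coordinate changes by +2 each step: at step 10 it is 30.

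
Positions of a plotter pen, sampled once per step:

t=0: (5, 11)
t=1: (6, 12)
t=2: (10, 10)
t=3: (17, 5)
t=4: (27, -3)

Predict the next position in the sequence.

(40, -14)

First differences are (+1, +1), (+4, -2), (+7, -5), (+10, -8); their common second difference is (+3, -3) (constant acceleration).
step 5: (27, -3) + (+13, -11) → (40, -14)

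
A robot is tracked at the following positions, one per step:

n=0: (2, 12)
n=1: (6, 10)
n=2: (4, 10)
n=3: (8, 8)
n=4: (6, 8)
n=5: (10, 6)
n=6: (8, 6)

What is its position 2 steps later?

Step-to-step displacements: (+4, -2), (-2, +0), (+4, -2), (-2, +0), (+4, -2), (-2, +0) — a repeating cycle of length 2.
step 7: apply (+4, -2) → (12, 4)
step 8: apply (-2, +0) → (10, 4)

(10, 4)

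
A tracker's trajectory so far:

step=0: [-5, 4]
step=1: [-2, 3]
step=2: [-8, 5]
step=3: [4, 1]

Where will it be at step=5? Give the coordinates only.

Step-to-step displacements: [+3, -1], [-6, +2], [+12, -4]; each is -2× the previous.
step 4: [4, 1] + [-24, +8] → [-20, 9]
step 5: [-20, 9] + [+48, -16] → [28, -7]

[28, -7]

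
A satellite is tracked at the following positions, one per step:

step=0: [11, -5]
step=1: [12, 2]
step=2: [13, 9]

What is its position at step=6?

[17, 37]

The position changes by [+1, +7] every step.
step 3: [13, 9] + [+1, +7] → [14, 16]
step 4: [14, 16] + [+1, +7] → [15, 23]
step 5: [15, 23] + [+1, +7] → [16, 30]
step 6: [16, 30] + [+1, +7] → [17, 37]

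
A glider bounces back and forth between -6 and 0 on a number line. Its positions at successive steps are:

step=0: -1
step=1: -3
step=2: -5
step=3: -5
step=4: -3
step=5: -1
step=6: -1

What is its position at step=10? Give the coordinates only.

The value travels 2 per step and bounces off the walls at -6 and 0.
  step 7: -1 → -3
  step 8: -3 → -5
  step 9: -5 → -5
  step 10: -5 → -3

-3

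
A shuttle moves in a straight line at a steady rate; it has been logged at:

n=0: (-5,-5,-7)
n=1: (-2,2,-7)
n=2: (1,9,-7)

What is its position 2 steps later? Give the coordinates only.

Constant displacement of (+3,+7,+0) per step.
step 3: (1,9,-7) + (+3,+7,+0) → (4,16,-7)
step 4: (4,16,-7) + (+3,+7,+0) → (7,23,-7)

(7,23,-7)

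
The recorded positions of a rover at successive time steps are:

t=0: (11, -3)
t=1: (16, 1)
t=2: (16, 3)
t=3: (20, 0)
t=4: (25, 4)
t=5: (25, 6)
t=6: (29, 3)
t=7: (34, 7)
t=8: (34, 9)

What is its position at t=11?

Differencing gives (+5, +4), (+0, +2), (+4, -3), (+5, +4), (+0, +2), (+4, -3), (+5, +4), (+0, +2). This is the pattern (+5, +4), (+0, +2), (+4, -3) repeated.
step 9: apply (+4, -3) → (38, 6)
step 10: apply (+5, +4) → (43, 10)
step 11: apply (+0, +2) → (43, 12)

(43, 12)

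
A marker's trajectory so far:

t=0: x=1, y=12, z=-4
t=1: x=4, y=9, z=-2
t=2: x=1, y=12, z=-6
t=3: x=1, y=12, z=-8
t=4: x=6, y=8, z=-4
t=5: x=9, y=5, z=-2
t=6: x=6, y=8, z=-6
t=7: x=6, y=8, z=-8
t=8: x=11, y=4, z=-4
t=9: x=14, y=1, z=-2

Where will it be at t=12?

x=16, y=0, z=-4

Differencing gives (+3, -3, +2), (-3, +3, -4), (+0, +0, -2), (+5, -4, +4), (+3, -3, +2), (-3, +3, -4), (+0, +0, -2), (+5, -4, +4), (+3, -3, +2). This is the pattern (+3, -3, +2), (-3, +3, -4), (+0, +0, -2), (+5, -4, +4) repeated.
step 10: apply (-3, +3, -4) → x=11, y=4, z=-6
step 11: apply (+0, +0, -2) → x=11, y=4, z=-8
step 12: apply (+5, -4, +4) → x=16, y=0, z=-4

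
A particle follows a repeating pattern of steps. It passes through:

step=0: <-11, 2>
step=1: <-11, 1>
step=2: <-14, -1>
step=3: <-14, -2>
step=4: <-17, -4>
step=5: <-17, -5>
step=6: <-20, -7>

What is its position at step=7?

Step-to-step displacements: <+0, -1>, <-3, -2>, <+0, -1>, <-3, -2>, <+0, -1>, <-3, -2> — a repeating cycle of length 2.
step 7: apply <+0, -1> → <-20, -8>

<-20, -8>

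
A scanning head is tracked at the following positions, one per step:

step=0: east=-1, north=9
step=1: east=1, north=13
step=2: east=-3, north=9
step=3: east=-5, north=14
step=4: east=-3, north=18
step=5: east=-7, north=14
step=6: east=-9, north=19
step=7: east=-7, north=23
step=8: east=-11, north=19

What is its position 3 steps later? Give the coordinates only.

east=-15, north=24

Step-to-step displacements: (+2, +4), (-4, -4), (-2, +5), (+2, +4), (-4, -4), (-2, +5), (+2, +4), (-4, -4) — a repeating cycle of length 3.
step 9: apply (-2, +5) → east=-13, north=24
step 10: apply (+2, +4) → east=-11, north=28
step 11: apply (-4, -4) → east=-15, north=24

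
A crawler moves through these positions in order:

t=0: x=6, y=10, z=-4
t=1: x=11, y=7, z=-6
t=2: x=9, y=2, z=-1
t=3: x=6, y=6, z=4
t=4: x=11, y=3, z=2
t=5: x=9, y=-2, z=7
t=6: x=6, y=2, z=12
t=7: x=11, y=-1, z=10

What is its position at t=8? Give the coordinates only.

x=9, y=-6, z=15

Step-to-step displacements: (+5, -3, -2), (-2, -5, +5), (-3, +4, +5), (+5, -3, -2), (-2, -5, +5), (-3, +4, +5), (+5, -3, -2) — a repeating cycle of length 3.
step 8: apply (-2, -5, +5) → x=9, y=-6, z=15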